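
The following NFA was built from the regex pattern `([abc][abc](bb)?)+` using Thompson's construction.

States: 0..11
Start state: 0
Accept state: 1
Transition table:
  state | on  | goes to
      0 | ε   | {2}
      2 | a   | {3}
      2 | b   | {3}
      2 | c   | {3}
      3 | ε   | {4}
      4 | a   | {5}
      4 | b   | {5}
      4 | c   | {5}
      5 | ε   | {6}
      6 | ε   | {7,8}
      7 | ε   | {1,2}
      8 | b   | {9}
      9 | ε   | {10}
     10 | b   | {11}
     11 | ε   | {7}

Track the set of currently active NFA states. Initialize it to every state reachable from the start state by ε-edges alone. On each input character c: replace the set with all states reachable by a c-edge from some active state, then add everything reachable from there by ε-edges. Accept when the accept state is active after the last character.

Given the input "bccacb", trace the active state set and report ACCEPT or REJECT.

Answer: ACCEPT

Steps:
initial (ε-close {0}): {0,2}
'b' @ 1: {3,4}
'c' @ 2: {1,2,5,6,7,8}  (accept∈set)
'c' @ 3: {3,4}
'a' @ 4: {1,2,5,6,7,8}  (accept∈set)
'c' @ 5: {3,4}
'b' @ 6: {1,2,5,6,7,8}  (accept∈set)
end set {1,2,5,6,7,8} — state 1 in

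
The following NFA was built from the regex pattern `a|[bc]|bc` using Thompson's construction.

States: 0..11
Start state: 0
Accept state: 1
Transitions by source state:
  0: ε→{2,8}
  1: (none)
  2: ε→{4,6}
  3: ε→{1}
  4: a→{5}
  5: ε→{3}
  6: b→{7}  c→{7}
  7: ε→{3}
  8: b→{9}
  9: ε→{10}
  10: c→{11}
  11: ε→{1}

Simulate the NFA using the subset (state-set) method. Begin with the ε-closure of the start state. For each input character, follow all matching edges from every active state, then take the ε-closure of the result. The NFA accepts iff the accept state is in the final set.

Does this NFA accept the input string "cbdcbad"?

Answer: REJECT

Trace:
start: ε-closure({0}) = {0,2,4,6,8}
'c' @ 1: {1,3,7}  (accept∈set)
'b' @ 2: {}  — state set empty
rest 'dcbad' ignored (set empty)
end set {} — state 1 not in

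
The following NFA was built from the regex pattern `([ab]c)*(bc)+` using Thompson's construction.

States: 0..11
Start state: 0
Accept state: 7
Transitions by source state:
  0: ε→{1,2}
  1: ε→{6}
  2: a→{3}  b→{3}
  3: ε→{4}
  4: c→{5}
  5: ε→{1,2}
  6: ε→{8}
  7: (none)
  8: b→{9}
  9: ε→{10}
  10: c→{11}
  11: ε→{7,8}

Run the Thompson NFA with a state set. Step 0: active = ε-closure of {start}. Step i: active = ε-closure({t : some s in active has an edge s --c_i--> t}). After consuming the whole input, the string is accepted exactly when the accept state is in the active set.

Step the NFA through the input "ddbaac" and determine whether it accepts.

initial (ε-close {0}): {0,1,2,6,8}
'd' @ 1: {}  — state set empty
rest 'dbaac' ignored (set empty)
final: {}; accept 7 not in set

Answer: REJECT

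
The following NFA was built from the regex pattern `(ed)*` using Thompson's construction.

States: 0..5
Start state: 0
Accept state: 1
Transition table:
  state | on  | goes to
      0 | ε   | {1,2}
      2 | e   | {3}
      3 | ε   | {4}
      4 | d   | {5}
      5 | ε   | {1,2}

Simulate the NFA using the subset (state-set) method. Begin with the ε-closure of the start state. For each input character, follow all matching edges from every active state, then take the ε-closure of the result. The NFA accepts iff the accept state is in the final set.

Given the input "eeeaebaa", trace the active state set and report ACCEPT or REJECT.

Answer: REJECT

Trace:
start: ε-closure({0}) = {0,1,2}
'e' @ 1: {3,4}
'e' @ 2: {}  — dead — no transitions
rest 'eaebaa' ignored (set empty)
final: {}; accept 1 not in set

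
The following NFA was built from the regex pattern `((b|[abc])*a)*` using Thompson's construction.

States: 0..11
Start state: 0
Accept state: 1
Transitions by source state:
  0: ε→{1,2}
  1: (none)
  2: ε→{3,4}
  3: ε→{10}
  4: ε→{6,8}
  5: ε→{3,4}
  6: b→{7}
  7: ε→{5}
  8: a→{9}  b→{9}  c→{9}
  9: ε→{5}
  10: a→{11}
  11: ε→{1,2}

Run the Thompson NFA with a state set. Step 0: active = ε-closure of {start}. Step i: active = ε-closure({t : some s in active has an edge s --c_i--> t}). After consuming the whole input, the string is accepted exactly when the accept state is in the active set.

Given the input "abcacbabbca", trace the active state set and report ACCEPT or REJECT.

start: ε-closure({0}) = {0,1,2,3,4,6,8,10}
'a' @ 1: {1,2,3,4,5,6,8,9,10,11}  [accepting]
'b' @ 2: {3,4,5,6,7,8,9,10}
'c' @ 3: {3,4,5,6,8,9,10}
'a' @ 4: {1,2,3,4,5,6,8,9,10,11}  [accepting]
'c' @ 5: {3,4,5,6,8,9,10}
'b' @ 6: {3,4,5,6,7,8,9,10}
'a' @ 7: {1,2,3,4,5,6,8,9,10,11}  [accepting]
'b' @ 8: {3,4,5,6,7,8,9,10}
'b' @ 9: {3,4,5,6,7,8,9,10}
'c' @ 10: {3,4,5,6,8,9,10}
'a' @ 11: {1,2,3,4,5,6,8,9,10,11}  [accepting]
after full input: {1,2,3,4,5,6,8,9,10,11}  (accept=1 in)

Answer: ACCEPT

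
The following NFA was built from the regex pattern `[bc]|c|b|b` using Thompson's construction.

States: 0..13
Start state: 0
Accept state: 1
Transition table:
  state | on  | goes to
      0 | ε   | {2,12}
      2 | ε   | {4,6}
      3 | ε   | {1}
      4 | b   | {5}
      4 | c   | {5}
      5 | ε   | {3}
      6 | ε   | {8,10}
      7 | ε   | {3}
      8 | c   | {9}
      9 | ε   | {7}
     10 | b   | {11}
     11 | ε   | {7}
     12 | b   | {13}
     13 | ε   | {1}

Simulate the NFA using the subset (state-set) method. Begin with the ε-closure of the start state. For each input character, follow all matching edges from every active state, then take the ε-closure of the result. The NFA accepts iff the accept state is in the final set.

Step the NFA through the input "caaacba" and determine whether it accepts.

Answer: REJECT

Trace:
initial (ε-close {0}): {0,2,4,6,8,10,12}
'c' @ 1: {1,3,5,7,9}  ✓accept
'a' @ 2: {}  — dead — no transitions
rest 'aacba' ignored (set empty)
after full input: {}  (accept=1 not in)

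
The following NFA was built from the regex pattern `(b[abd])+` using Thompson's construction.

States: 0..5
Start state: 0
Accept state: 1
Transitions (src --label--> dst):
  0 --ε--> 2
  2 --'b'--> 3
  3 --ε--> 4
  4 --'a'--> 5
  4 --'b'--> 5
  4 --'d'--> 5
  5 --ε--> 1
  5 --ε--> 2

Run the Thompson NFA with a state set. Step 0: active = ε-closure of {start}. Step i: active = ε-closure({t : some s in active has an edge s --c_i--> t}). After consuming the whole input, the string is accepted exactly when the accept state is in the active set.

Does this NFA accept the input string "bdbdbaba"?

start: ε-closure({0}) = {0,2}
'b' @ 1: {3,4}
'd' @ 2: {1,2,5}  (accept∈set)
'b' @ 3: {3,4}
'd' @ 4: {1,2,5}  (accept∈set)
'b' @ 5: {3,4}
'a' @ 6: {1,2,5}  (accept∈set)
'b' @ 7: {3,4}
'a' @ 8: {1,2,5}  (accept∈set)
after full input: {1,2,5}  (accept=1 in)

Answer: ACCEPT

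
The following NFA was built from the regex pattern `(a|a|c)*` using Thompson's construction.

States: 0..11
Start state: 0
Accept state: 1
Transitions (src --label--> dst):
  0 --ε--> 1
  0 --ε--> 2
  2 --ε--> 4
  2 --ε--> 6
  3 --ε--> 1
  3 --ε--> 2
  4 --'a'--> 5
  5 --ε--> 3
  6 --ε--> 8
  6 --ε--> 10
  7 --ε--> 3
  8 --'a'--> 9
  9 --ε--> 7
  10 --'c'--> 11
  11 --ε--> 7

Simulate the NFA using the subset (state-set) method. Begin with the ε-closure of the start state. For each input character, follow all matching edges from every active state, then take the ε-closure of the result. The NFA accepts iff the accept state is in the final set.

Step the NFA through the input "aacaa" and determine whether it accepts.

S₀ = ε-closure({0}) = {0,1,2,4,6,8,10}
'a' @ 1: {1,2,3,4,5,6,7,8,9,10}  [accepting]
'a' @ 2: {1,2,3,4,5,6,7,8,9,10}  [accepting]
'c' @ 3: {1,2,3,4,6,7,8,10,11}  [accepting]
'a' @ 4: {1,2,3,4,5,6,7,8,9,10}  [accepting]
'a' @ 5: {1,2,3,4,5,6,7,8,9,10}  [accepting]
end set {1,2,3,4,5,6,7,8,9,10} — state 1 in

Answer: ACCEPT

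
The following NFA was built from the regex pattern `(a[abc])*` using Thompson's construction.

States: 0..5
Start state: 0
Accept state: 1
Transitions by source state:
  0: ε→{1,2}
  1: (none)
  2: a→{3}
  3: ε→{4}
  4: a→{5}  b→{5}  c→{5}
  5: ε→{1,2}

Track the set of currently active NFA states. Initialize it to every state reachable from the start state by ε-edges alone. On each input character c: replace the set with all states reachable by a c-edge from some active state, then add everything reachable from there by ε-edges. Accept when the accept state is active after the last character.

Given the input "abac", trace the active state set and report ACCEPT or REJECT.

Answer: ACCEPT

Steps:
initial (ε-close {0}): {0,1,2}
'a' @ 1: {3,4}
'b' @ 2: {1,2,5}  (accept∈set)
'a' @ 3: {3,4}
'c' @ 4: {1,2,5}  (accept∈set)
final: {1,2,5}; accept 1 in set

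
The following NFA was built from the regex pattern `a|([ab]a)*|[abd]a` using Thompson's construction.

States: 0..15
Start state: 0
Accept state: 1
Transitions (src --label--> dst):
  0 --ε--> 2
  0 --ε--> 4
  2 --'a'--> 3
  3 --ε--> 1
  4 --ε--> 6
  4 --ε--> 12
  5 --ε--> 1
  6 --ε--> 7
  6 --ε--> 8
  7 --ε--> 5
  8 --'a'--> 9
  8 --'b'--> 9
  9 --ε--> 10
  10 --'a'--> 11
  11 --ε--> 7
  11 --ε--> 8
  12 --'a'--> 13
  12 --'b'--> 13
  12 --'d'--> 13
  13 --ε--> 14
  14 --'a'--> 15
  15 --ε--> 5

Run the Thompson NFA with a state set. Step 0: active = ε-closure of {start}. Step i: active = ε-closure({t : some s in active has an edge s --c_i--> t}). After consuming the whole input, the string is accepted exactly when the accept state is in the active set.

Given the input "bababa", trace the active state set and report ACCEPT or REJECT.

initial (ε-close {0}): {0,1,2,4,5,6,7,8,12}
'b' @ 1: {9,10,13,14}
'a' @ 2: {1,5,7,8,11,15}  [accepting]
'b' @ 3: {9,10}
'a' @ 4: {1,5,7,8,11}  [accepting]
'b' @ 5: {9,10}
'a' @ 6: {1,5,7,8,11}  [accepting]
after full input: {1,5,7,8,11}  (accept=1 in)

Answer: ACCEPT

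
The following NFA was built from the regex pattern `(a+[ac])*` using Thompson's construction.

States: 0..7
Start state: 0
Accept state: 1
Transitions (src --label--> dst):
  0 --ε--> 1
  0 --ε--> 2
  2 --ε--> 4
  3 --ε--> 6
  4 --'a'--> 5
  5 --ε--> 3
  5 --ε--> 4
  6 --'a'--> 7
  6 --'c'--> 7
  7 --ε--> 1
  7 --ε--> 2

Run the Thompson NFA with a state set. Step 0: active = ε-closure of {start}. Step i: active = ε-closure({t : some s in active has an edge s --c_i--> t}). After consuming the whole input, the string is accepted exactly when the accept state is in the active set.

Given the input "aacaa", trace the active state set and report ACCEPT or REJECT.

initial (ε-close {0}): {0,1,2,4}
'a' @ 1: {3,4,5,6}
'a' @ 2: {1,2,3,4,5,6,7}  (accept∈set)
'c' @ 3: {1,2,4,7}  (accept∈set)
'a' @ 4: {3,4,5,6}
'a' @ 5: {1,2,3,4,5,6,7}  (accept∈set)
after full input: {1,2,3,4,5,6,7}  (accept=1 in)

Answer: ACCEPT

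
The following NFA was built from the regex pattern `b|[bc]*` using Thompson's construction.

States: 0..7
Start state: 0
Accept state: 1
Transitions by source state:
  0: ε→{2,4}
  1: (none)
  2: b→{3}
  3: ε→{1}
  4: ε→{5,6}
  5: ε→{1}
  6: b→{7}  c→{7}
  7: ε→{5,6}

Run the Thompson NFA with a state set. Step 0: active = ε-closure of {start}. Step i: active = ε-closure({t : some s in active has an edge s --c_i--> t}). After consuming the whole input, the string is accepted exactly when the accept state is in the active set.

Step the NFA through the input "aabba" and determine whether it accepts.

Answer: REJECT

Steps:
start: ε-closure({0}) = {0,1,2,4,5,6}
'a' @ 1: {}  — state set empty
rest 'abba' ignored (set empty)
final: {}; accept 1 not in set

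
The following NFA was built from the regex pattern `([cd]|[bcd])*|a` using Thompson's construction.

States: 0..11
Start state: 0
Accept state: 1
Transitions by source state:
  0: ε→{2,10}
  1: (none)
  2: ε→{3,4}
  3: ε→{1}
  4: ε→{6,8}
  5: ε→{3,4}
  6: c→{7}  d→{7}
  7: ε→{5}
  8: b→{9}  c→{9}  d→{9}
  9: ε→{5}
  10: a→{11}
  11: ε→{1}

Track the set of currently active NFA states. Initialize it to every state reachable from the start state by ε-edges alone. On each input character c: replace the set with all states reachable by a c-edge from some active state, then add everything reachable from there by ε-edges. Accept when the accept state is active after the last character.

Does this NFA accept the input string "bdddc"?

Answer: ACCEPT

Trace:
initial (ε-close {0}): {0,1,2,3,4,6,8,10}
'b' @ 1: {1,3,4,5,6,8,9}  [accepting]
'd' @ 2: {1,3,4,5,6,7,8,9}  [accepting]
'd' @ 3: {1,3,4,5,6,7,8,9}  [accepting]
'd' @ 4: {1,3,4,5,6,7,8,9}  [accepting]
'c' @ 5: {1,3,4,5,6,7,8,9}  [accepting]
after full input: {1,3,4,5,6,7,8,9}  (accept=1 in)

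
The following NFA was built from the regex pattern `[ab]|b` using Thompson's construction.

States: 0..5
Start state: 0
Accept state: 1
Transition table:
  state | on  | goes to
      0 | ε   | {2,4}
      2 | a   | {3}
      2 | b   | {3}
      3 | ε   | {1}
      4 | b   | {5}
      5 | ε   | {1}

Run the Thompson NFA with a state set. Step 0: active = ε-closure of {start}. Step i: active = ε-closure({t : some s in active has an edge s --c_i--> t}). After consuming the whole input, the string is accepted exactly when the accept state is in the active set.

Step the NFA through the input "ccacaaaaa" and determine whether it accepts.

S₀ = ε-closure({0}) = {0,2,4}
'c' @ 1: {}  — state set empty
rest 'cacaaaaa' ignored (set empty)
final: {}; accept 1 not in set

Answer: REJECT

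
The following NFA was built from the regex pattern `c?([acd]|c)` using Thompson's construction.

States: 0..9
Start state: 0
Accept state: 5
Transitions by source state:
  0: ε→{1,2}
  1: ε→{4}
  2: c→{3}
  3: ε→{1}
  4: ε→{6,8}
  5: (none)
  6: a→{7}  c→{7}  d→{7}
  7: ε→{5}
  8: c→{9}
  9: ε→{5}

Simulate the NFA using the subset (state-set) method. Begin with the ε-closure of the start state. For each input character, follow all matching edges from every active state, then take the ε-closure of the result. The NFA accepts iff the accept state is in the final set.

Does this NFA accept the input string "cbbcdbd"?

start: ε-closure({0}) = {0,1,2,4,6,8}
'c' @ 1: {1,3,4,5,6,7,8,9}  ✓accept
'b' @ 2: {}  — no active states
rest 'bcdbd' ignored (set empty)
after full input: {}  (accept=5 not in)

Answer: REJECT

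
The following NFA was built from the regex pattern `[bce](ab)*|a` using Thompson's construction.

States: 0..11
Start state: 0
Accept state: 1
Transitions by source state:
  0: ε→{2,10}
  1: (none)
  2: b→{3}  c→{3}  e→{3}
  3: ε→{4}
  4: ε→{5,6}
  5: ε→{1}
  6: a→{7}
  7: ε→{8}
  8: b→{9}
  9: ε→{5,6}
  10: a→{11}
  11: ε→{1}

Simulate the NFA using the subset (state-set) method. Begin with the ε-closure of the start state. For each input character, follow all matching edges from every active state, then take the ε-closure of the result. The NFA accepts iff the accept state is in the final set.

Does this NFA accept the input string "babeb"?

S₀ = ε-closure({0}) = {0,2,10}
'b' @ 1: {1,3,4,5,6}  [accepting]
'a' @ 2: {7,8}
'b' @ 3: {1,5,6,9}  [accepting]
'e' @ 4: {}  — dead — no transitions
rest 'b' ignored (set empty)
after full input: {}  (accept=1 not in)

Answer: REJECT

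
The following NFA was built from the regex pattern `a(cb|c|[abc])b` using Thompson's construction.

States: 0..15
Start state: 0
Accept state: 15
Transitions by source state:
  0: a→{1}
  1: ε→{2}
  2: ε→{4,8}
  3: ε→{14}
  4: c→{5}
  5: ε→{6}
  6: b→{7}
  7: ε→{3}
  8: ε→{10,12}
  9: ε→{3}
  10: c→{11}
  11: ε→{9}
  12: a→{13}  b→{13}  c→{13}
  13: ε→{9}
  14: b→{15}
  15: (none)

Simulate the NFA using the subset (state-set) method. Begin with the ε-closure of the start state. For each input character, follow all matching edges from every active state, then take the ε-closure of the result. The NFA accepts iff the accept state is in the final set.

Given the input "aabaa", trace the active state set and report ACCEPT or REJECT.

Answer: REJECT

Steps:
S₀ = ε-closure({0}) = {0}
'a' @ 1: {1,2,4,8,10,12}
'a' @ 2: {3,9,13,14}
'b' @ 3: {15}  [accepting]
'a' @ 4: {}  — state set empty
rest 'a' ignored (set empty)
after full input: {}  (accept=15 not in)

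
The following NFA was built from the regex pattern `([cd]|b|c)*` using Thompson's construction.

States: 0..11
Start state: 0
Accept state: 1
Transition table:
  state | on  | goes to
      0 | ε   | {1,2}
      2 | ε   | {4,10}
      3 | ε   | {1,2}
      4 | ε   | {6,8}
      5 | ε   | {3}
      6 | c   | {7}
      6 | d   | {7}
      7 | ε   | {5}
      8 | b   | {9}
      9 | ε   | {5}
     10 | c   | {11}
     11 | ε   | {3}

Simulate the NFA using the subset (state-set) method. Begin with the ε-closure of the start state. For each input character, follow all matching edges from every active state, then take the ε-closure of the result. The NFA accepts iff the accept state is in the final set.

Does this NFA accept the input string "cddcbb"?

Answer: ACCEPT

Derivation:
start: ε-closure({0}) = {0,1,2,4,6,8,10}
'c' @ 1: {1,2,3,4,5,6,7,8,10,11}  ✓accept
'd' @ 2: {1,2,3,4,5,6,7,8,10}  ✓accept
'd' @ 3: {1,2,3,4,5,6,7,8,10}  ✓accept
'c' @ 4: {1,2,3,4,5,6,7,8,10,11}  ✓accept
'b' @ 5: {1,2,3,4,5,6,8,9,10}  ✓accept
'b' @ 6: {1,2,3,4,5,6,8,9,10}  ✓accept
final: {1,2,3,4,5,6,8,9,10}; accept 1 in set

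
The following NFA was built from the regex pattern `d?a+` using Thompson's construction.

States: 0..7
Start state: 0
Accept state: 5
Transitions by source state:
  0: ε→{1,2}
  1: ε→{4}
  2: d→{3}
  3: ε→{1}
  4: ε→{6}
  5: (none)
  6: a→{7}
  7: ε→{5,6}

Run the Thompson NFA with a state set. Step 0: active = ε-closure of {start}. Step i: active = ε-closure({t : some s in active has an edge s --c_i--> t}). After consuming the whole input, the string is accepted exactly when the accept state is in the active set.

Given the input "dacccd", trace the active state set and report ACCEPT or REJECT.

Answer: REJECT

Steps:
start: ε-closure({0}) = {0,1,2,4,6}
'd' @ 1: {1,3,4,6}
'a' @ 2: {5,6,7}  ✓accept
'c' @ 3: {}  — dead — no transitions
rest 'ccd' ignored (set empty)
end set {} — state 5 not in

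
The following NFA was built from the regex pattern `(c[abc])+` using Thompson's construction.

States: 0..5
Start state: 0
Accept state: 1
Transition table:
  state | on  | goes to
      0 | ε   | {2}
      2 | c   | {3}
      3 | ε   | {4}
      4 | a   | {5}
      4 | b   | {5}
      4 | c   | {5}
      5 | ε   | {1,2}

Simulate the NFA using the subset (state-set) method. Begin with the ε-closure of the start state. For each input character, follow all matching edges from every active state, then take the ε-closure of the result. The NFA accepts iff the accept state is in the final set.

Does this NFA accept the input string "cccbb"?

Answer: REJECT

Steps:
initial (ε-close {0}): {0,2}
'c' @ 1: {3,4}
'c' @ 2: {1,2,5}  [accepting]
'c' @ 3: {3,4}
'b' @ 4: {1,2,5}  [accepting]
'b' @ 5: {}  — state set empty
end set {} — state 1 not in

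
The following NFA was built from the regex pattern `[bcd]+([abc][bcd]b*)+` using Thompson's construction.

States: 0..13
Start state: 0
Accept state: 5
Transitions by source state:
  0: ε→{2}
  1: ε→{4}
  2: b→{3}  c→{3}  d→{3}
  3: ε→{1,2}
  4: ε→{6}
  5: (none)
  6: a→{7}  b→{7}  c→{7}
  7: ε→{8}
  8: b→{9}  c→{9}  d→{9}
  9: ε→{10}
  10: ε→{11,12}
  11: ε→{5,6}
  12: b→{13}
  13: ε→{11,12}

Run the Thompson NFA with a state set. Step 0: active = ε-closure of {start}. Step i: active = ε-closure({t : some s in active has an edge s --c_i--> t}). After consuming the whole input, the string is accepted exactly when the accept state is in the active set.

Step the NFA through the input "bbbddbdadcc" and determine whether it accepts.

start: ε-closure({0}) = {0,2}
'b' @ 1: {1,2,3,4,6}
'b' @ 2: {1,2,3,4,6,7,8}
'b' @ 3: {1,2,3,4,5,6,7,8,9,10,11,12}  (accept∈set)
'd' @ 4: {1,2,3,4,5,6,9,10,11,12}  (accept∈set)
'd' @ 5: {1,2,3,4,6}
'b' @ 6: {1,2,3,4,6,7,8}
'd' @ 7: {1,2,3,4,5,6,9,10,11,12}  (accept∈set)
'a' @ 8: {7,8}
'd' @ 9: {5,6,9,10,11,12}  (accept∈set)
'c' @ 10: {7,8}
'c' @ 11: {5,6,9,10,11,12}  (accept∈set)
end set {5,6,9,10,11,12} — state 5 in

Answer: ACCEPT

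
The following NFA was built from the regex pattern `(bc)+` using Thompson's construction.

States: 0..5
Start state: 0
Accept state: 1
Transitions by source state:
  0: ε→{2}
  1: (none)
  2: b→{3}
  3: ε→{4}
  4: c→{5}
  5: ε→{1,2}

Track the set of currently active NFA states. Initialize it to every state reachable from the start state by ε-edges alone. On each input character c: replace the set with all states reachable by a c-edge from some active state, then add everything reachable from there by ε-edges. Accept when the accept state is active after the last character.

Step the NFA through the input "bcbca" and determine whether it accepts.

Answer: REJECT

Derivation:
initial (ε-close {0}): {0,2}
'b' @ 1: {3,4}
'c' @ 2: {1,2,5}  (accept∈set)
'b' @ 3: {3,4}
'c' @ 4: {1,2,5}  (accept∈set)
'a' @ 5: {}  — dead — no transitions
end set {} — state 1 not in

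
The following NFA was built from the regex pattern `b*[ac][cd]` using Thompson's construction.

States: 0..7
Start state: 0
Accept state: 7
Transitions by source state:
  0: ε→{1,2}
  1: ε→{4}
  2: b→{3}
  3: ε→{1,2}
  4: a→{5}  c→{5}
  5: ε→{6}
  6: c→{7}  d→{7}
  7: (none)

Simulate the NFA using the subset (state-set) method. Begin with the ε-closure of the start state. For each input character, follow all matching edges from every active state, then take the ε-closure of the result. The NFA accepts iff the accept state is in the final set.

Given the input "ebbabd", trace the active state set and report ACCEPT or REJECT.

S₀ = ε-closure({0}) = {0,1,2,4}
'e' @ 1: {}  — state set empty
rest 'bbabd' ignored (set empty)
after full input: {}  (accept=7 not in)

Answer: REJECT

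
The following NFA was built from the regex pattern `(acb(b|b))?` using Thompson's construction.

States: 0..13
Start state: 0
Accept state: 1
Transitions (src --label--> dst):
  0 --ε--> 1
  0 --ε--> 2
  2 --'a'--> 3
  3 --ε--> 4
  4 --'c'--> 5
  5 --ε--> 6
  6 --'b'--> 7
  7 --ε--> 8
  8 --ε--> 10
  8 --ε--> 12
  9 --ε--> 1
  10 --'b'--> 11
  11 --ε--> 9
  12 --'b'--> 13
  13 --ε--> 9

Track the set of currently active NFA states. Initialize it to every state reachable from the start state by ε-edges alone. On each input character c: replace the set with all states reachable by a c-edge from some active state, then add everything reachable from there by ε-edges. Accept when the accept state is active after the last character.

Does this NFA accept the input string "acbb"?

Answer: ACCEPT

Derivation:
start: ε-closure({0}) = {0,1,2}
'a' @ 1: {3,4}
'c' @ 2: {5,6}
'b' @ 3: {7,8,10,12}
'b' @ 4: {1,9,11,13}  ✓accept
after full input: {1,9,11,13}  (accept=1 in)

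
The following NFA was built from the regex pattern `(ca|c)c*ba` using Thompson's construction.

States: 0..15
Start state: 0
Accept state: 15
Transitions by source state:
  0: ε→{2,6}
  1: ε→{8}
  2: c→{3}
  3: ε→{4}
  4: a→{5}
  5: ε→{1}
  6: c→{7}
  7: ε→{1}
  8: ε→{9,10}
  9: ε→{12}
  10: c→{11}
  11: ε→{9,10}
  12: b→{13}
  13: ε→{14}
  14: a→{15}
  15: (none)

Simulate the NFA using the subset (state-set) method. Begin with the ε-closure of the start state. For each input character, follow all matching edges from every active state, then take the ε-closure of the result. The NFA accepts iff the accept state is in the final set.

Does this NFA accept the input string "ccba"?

start: ε-closure({0}) = {0,2,6}
'c' @ 1: {1,3,4,7,8,9,10,12}
'c' @ 2: {9,10,11,12}
'b' @ 3: {13,14}
'a' @ 4: {15}  ✓accept
after full input: {15}  (accept=15 in)

Answer: ACCEPT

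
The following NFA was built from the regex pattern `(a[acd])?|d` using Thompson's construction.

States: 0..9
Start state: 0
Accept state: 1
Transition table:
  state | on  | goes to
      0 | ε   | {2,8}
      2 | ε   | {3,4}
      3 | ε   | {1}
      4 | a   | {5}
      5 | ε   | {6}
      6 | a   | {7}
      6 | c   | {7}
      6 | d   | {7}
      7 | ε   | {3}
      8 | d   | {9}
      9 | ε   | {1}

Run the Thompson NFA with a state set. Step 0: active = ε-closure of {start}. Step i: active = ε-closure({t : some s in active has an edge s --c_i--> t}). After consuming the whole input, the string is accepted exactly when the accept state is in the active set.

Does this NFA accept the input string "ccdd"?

initial (ε-close {0}): {0,1,2,3,4,8}
'c' @ 1: {}  — state set empty
rest 'cdd' ignored (set empty)
after full input: {}  (accept=1 not in)

Answer: REJECT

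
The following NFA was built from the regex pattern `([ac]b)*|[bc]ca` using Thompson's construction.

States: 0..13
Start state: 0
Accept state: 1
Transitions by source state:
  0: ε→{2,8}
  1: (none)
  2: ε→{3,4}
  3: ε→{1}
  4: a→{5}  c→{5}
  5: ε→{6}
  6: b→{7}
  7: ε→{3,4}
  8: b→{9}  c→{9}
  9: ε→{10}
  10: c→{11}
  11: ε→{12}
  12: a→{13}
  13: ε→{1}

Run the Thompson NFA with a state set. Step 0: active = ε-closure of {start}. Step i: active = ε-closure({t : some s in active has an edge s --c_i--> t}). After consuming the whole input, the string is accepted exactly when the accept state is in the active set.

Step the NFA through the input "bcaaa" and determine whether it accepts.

Answer: REJECT

Trace:
initial (ε-close {0}): {0,1,2,3,4,8}
'b' @ 1: {9,10}
'c' @ 2: {11,12}
'a' @ 3: {1,13}  ✓accept
'a' @ 4: {}  — no active states
rest 'a' ignored (set empty)
after full input: {}  (accept=1 not in)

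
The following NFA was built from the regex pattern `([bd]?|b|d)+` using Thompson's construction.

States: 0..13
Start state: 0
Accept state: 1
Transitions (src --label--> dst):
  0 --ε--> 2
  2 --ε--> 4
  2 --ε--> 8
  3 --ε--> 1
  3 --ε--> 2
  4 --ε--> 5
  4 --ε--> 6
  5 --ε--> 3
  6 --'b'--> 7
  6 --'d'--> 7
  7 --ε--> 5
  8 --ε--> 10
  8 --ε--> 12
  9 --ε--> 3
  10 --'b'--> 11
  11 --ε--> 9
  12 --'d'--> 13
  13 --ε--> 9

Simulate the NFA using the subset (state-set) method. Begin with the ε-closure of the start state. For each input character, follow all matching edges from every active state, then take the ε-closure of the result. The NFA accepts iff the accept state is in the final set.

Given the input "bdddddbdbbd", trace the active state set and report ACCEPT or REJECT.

start: ε-closure({0}) = {0,1,2,3,4,5,6,8,10,12}
'b' @ 1: {1,2,3,4,5,6,7,8,9,10,11,12}  (accept∈set)
'd' @ 2: {1,2,3,4,5,6,7,8,9,10,12,13}  (accept∈set)
'd' @ 3: {1,2,3,4,5,6,7,8,9,10,12,13}  (accept∈set)
'd' @ 4: {1,2,3,4,5,6,7,8,9,10,12,13}  (accept∈set)
'd' @ 5: {1,2,3,4,5,6,7,8,9,10,12,13}  (accept∈set)
'd' @ 6: {1,2,3,4,5,6,7,8,9,10,12,13}  (accept∈set)
'b' @ 7: {1,2,3,4,5,6,7,8,9,10,11,12}  (accept∈set)
'd' @ 8: {1,2,3,4,5,6,7,8,9,10,12,13}  (accept∈set)
'b' @ 9: {1,2,3,4,5,6,7,8,9,10,11,12}  (accept∈set)
'b' @ 10: {1,2,3,4,5,6,7,8,9,10,11,12}  (accept∈set)
'd' @ 11: {1,2,3,4,5,6,7,8,9,10,12,13}  (accept∈set)
after full input: {1,2,3,4,5,6,7,8,9,10,12,13}  (accept=1 in)

Answer: ACCEPT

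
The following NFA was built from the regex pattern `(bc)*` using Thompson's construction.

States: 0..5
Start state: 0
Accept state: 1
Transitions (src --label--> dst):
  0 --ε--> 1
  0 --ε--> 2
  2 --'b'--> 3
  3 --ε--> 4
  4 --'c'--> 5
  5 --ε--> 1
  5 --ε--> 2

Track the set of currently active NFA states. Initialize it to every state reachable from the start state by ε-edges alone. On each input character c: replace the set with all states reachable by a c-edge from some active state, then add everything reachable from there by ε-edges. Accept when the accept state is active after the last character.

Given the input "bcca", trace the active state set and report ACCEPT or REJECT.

S₀ = ε-closure({0}) = {0,1,2}
'b' @ 1: {3,4}
'c' @ 2: {1,2,5}  (accept∈set)
'c' @ 3: {}  — no active states
rest 'a' ignored (set empty)
end set {} — state 1 not in

Answer: REJECT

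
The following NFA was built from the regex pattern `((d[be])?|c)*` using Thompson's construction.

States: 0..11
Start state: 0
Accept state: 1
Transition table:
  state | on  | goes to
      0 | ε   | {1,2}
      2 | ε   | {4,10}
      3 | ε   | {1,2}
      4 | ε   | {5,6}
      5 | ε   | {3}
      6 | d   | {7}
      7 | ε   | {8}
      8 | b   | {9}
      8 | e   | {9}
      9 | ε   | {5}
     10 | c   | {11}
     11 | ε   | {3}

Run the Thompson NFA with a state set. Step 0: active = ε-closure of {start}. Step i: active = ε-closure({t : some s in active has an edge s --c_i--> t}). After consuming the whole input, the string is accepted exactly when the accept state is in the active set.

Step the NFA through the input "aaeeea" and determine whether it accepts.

Answer: REJECT

Trace:
initial (ε-close {0}): {0,1,2,3,4,5,6,10}
'a' @ 1: {}  — state set empty
rest 'aeeea' ignored (set empty)
end set {} — state 1 not in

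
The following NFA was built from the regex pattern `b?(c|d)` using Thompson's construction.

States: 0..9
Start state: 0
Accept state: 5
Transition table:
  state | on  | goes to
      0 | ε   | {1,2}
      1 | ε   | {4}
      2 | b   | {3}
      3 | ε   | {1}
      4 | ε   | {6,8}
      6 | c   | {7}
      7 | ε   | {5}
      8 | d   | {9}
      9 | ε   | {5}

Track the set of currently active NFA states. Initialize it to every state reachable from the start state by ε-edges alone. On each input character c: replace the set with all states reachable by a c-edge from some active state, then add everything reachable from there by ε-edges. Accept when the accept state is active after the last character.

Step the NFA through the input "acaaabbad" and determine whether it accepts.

start: ε-closure({0}) = {0,1,2,4,6,8}
'a' @ 1: {}  — dead — no transitions
rest 'caaabbad' ignored (set empty)
after full input: {}  (accept=5 not in)

Answer: REJECT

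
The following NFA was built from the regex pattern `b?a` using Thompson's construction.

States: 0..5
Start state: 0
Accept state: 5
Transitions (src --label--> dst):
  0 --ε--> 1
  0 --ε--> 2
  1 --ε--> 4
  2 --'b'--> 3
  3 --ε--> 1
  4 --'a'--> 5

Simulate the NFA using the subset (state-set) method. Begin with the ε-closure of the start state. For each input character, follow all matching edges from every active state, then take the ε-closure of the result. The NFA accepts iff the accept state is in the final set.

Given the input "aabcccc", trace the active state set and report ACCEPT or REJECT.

Answer: REJECT

Derivation:
initial (ε-close {0}): {0,1,2,4}
'a' @ 1: {5}  ✓accept
'a' @ 2: {}  — state set empty
rest 'bcccc' ignored (set empty)
end set {} — state 5 not in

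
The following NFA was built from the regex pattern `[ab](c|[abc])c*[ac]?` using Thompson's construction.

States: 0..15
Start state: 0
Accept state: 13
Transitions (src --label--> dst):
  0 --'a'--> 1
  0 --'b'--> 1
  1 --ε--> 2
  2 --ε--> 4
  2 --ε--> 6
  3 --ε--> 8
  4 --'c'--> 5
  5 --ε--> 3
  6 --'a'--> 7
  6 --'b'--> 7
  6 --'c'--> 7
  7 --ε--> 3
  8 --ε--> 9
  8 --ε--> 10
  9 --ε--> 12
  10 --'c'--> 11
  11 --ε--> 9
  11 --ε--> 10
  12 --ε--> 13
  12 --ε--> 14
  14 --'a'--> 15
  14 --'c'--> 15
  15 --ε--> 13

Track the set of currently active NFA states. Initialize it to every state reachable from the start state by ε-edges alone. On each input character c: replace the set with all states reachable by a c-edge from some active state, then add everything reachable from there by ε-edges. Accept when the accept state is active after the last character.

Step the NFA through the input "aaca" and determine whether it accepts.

initial (ε-close {0}): {0}
'a' @ 1: {1,2,4,6}
'a' @ 2: {3,7,8,9,10,12,13,14}  ✓accept
'c' @ 3: {9,10,11,12,13,14,15}  ✓accept
'a' @ 4: {13,15}  ✓accept
after full input: {13,15}  (accept=13 in)

Answer: ACCEPT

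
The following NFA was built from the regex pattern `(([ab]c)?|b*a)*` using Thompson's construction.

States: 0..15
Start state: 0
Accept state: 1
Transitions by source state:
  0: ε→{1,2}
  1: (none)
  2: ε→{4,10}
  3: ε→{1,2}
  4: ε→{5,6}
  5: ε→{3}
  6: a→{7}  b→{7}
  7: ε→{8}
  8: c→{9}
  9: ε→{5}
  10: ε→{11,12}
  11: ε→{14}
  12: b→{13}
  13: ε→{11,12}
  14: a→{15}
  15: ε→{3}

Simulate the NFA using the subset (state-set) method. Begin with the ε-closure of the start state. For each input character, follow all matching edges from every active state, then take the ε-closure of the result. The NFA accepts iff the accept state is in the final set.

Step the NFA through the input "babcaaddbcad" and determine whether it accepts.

S₀ = ε-closure({0}) = {0,1,2,3,4,5,6,10,11,12,14}
'b' @ 1: {7,8,11,12,13,14}
'a' @ 2: {1,2,3,4,5,6,10,11,12,14,15}  ✓accept
'b' @ 3: {7,8,11,12,13,14}
'c' @ 4: {1,2,3,4,5,6,9,10,11,12,14}  ✓accept
'a' @ 5: {1,2,3,4,5,6,7,8,10,11,12,14,15}  ✓accept
'a' @ 6: {1,2,3,4,5,6,7,8,10,11,12,14,15}  ✓accept
'd' @ 7: {}  — no active states
rest 'dbcad' ignored (set empty)
final: {}; accept 1 not in set

Answer: REJECT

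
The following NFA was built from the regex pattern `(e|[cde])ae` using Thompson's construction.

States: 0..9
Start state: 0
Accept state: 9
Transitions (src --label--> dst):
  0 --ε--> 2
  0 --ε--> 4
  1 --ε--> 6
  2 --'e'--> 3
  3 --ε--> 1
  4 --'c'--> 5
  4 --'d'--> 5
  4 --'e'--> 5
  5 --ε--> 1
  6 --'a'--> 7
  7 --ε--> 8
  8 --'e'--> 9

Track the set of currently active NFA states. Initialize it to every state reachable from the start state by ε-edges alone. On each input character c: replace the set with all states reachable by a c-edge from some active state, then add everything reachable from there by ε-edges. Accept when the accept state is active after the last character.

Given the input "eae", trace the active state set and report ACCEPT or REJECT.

S₀ = ε-closure({0}) = {0,2,4}
'e' @ 1: {1,3,5,6}
'a' @ 2: {7,8}
'e' @ 3: {9}  (accept∈set)
final: {9}; accept 9 in set

Answer: ACCEPT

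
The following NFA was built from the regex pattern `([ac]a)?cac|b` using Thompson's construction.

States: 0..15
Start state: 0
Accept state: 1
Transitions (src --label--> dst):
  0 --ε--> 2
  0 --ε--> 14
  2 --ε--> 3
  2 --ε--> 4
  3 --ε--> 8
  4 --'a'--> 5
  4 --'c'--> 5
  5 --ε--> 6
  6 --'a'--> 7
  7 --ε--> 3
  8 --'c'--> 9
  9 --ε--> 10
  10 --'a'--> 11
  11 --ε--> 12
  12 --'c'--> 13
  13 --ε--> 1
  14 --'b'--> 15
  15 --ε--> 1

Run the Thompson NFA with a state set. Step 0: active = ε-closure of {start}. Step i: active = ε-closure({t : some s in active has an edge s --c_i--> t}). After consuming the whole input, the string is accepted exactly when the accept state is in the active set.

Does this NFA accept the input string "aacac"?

start: ε-closure({0}) = {0,2,3,4,8,14}
'a' @ 1: {5,6}
'a' @ 2: {3,7,8}
'c' @ 3: {9,10}
'a' @ 4: {11,12}
'c' @ 5: {1,13}  [accepting]
end set {1,13} — state 1 in

Answer: ACCEPT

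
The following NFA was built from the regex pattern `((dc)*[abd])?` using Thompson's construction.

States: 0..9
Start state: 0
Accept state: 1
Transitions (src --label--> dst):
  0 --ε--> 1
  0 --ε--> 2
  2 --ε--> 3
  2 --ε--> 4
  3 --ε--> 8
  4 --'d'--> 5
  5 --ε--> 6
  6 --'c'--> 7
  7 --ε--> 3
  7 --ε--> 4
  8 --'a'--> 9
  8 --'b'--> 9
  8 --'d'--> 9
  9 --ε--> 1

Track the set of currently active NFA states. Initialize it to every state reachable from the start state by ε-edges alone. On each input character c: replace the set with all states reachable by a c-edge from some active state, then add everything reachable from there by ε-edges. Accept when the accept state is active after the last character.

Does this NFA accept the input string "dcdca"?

Answer: ACCEPT

Derivation:
initial (ε-close {0}): {0,1,2,3,4,8}
'd' @ 1: {1,5,6,9}  [accepting]
'c' @ 2: {3,4,7,8}
'd' @ 3: {1,5,6,9}  [accepting]
'c' @ 4: {3,4,7,8}
'a' @ 5: {1,9}  [accepting]
after full input: {1,9}  (accept=1 in)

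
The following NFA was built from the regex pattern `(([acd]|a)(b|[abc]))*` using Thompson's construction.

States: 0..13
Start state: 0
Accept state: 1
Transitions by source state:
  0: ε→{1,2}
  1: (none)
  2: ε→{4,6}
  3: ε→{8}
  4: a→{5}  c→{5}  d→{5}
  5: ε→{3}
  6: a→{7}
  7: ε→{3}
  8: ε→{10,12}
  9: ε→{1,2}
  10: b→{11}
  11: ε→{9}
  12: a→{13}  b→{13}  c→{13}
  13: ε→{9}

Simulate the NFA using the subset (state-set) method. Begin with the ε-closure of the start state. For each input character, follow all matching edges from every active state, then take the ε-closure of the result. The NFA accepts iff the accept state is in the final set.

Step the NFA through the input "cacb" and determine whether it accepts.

Answer: ACCEPT

Derivation:
initial (ε-close {0}): {0,1,2,4,6}
'c' @ 1: {3,5,8,10,12}
'a' @ 2: {1,2,4,6,9,13}  (accept∈set)
'c' @ 3: {3,5,8,10,12}
'b' @ 4: {1,2,4,6,9,11,13}  (accept∈set)
end set {1,2,4,6,9,11,13} — state 1 in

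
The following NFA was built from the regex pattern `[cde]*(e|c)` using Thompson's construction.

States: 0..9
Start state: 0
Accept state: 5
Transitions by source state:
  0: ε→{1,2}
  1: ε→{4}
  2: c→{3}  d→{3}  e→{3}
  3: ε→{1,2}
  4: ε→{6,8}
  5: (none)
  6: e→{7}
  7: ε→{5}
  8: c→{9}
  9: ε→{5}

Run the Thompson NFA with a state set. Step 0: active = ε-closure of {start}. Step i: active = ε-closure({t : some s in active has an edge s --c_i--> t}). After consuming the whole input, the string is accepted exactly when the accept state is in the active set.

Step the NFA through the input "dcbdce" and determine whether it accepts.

Answer: REJECT

Derivation:
initial (ε-close {0}): {0,1,2,4,6,8}
'd' @ 1: {1,2,3,4,6,8}
'c' @ 2: {1,2,3,4,5,6,8,9}  (accept∈set)
'b' @ 3: {}  — dead — no transitions
rest 'dce' ignored (set empty)
final: {}; accept 5 not in set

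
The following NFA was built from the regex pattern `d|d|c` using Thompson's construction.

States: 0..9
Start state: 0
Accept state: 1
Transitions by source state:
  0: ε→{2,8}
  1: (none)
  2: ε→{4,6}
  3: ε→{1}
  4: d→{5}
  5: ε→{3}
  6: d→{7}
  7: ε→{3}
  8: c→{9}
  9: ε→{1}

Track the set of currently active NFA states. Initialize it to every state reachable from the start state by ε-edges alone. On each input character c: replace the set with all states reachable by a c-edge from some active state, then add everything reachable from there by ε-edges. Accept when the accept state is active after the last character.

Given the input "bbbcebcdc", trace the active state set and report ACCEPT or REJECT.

Answer: REJECT

Steps:
S₀ = ε-closure({0}) = {0,2,4,6,8}
'b' @ 1: {}  — no active states
rest 'bbcebcdc' ignored (set empty)
end set {} — state 1 not in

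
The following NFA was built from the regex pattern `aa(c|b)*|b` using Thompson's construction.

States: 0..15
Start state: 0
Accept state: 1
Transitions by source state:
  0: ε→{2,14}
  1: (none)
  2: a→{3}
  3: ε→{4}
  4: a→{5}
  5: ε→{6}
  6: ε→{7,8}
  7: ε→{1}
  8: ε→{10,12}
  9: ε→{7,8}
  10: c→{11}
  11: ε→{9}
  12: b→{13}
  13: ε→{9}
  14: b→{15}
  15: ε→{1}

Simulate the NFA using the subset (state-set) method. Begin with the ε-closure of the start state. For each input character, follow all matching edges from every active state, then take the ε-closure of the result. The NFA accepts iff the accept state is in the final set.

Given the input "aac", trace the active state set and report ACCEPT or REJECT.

Answer: ACCEPT

Derivation:
S₀ = ε-closure({0}) = {0,2,14}
'a' @ 1: {3,4}
'a' @ 2: {1,5,6,7,8,10,12}  (accept∈set)
'c' @ 3: {1,7,8,9,10,11,12}  (accept∈set)
after full input: {1,7,8,9,10,11,12}  (accept=1 in)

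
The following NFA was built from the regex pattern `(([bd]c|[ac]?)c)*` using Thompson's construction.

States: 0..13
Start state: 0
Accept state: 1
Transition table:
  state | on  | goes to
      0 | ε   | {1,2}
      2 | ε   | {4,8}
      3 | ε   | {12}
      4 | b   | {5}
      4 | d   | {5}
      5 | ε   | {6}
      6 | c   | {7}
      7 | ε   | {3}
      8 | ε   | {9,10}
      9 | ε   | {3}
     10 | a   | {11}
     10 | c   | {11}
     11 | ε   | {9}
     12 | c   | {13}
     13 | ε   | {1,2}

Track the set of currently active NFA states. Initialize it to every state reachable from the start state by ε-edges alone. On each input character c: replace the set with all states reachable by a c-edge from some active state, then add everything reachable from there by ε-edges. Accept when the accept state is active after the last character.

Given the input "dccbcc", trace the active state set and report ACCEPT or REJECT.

Answer: ACCEPT

Derivation:
start: ε-closure({0}) = {0,1,2,3,4,8,9,10,12}
'd' @ 1: {5,6}
'c' @ 2: {3,7,12}
'c' @ 3: {1,2,3,4,8,9,10,12,13}  [accepting]
'b' @ 4: {5,6}
'c' @ 5: {3,7,12}
'c' @ 6: {1,2,3,4,8,9,10,12,13}  [accepting]
end set {1,2,3,4,8,9,10,12,13} — state 1 in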